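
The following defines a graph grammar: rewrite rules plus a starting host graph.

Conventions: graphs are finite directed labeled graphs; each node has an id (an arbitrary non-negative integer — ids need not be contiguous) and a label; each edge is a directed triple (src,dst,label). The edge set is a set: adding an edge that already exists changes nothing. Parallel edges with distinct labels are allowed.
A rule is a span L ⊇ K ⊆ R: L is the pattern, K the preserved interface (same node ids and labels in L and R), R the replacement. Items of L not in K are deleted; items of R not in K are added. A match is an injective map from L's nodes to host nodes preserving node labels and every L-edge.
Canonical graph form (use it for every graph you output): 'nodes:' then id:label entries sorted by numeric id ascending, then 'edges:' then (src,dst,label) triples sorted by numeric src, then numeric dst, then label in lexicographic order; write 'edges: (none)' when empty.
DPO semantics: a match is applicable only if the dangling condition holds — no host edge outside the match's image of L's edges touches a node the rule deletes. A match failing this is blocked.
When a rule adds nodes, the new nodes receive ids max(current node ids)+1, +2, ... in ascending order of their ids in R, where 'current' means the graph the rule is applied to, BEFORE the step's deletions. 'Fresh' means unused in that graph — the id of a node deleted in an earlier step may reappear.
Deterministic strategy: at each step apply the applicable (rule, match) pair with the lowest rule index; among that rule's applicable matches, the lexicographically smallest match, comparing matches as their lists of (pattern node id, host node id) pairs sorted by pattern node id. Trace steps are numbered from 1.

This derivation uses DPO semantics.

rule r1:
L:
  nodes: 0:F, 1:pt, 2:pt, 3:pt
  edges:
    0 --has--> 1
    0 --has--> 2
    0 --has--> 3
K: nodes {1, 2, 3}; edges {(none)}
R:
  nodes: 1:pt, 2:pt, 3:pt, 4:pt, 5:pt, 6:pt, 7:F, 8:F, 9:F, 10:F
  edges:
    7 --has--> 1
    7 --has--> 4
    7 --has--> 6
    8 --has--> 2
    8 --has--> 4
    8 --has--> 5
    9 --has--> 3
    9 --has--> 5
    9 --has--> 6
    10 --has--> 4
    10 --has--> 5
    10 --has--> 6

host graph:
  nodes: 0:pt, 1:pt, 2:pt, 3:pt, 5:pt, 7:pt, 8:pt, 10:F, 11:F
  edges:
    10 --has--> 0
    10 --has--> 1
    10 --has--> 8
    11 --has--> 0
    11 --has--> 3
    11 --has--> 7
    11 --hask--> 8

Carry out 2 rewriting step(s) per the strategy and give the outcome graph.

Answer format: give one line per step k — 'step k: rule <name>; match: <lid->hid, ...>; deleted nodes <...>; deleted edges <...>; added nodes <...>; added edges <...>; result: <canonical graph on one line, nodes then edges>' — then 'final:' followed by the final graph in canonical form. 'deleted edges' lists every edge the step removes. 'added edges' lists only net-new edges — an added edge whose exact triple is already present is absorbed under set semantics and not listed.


step 1: rule r1; match: 0->10, 1->0, 2->1, 3->8; deleted nodes 10; deleted edges (10,0,has); (10,1,has); (10,8,has); added nodes 12, 13, 14, 15, 16, 17, 18; added edges (15,0,has); (15,12,has); (15,14,has); (16,1,has); (16,12,has); (16,13,has); (17,8,has); (17,13,has); (17,14,has); (18,12,has); (18,13,has); (18,14,has); result: nodes: 0:pt, 1:pt, 2:pt, 3:pt, 5:pt, 7:pt, 8:pt, 11:F, 12:pt, 13:pt, 14:pt, 15:F, 16:F, 17:F, 18:F edges: (11,0,has); (11,3,has); (11,7,has); (11,8,hask); (15,0,has); (15,12,has); (15,14,has); (16,1,has); (16,12,has); (16,13,has); (17,8,has); (17,13,has); (17,14,has); (18,12,has); (18,13,has); (18,14,has)
step 2: rule r1; match: 0->15, 1->0, 2->12, 3->14; deleted nodes 15; deleted edges (15,0,has); (15,12,has); (15,14,has); added nodes 19, 20, 21, 22, 23, 24, 25; added edges (22,0,has); (22,19,has); (22,21,has); (23,12,has); (23,19,has); (23,20,has); (24,14,has); (24,20,has); (24,21,has); (25,19,has); (25,20,has); (25,21,has); result: nodes: 0:pt, 1:pt, 2:pt, 3:pt, 5:pt, 7:pt, 8:pt, 11:F, 12:pt, 13:pt, 14:pt, 16:F, 17:F, 18:F, 19:pt, 20:pt, 21:pt, 22:F, 23:F, 24:F, 25:F edges: (11,0,has); (11,3,has); (11,7,has); (11,8,hask); (16,1,has); (16,12,has); (16,13,has); (17,8,has); (17,13,has); (17,14,has); (18,12,has); (18,13,has); (18,14,has); (22,0,has); (22,19,has); (22,21,has); (23,12,has); (23,19,has); (23,20,has); (24,14,has); (24,20,has); (24,21,has); (25,19,has); (25,20,has); (25,21,has)
final:
nodes: 0:pt, 1:pt, 2:pt, 3:pt, 5:pt, 7:pt, 8:pt, 11:F, 12:pt, 13:pt, 14:pt, 16:F, 17:F, 18:F, 19:pt, 20:pt, 21:pt, 22:F, 23:F, 24:F, 25:F
edges: (11,0,has); (11,3,has); (11,7,has); (11,8,hask); (16,1,has); (16,12,has); (16,13,has); (17,8,has); (17,13,has); (17,14,has); (18,12,has); (18,13,has); (18,14,has); (22,0,has); (22,19,has); (22,21,has); (23,12,has); (23,19,has); (23,20,has); (24,14,has); (24,20,has); (24,21,has); (25,19,has); (25,20,has); (25,21,has)


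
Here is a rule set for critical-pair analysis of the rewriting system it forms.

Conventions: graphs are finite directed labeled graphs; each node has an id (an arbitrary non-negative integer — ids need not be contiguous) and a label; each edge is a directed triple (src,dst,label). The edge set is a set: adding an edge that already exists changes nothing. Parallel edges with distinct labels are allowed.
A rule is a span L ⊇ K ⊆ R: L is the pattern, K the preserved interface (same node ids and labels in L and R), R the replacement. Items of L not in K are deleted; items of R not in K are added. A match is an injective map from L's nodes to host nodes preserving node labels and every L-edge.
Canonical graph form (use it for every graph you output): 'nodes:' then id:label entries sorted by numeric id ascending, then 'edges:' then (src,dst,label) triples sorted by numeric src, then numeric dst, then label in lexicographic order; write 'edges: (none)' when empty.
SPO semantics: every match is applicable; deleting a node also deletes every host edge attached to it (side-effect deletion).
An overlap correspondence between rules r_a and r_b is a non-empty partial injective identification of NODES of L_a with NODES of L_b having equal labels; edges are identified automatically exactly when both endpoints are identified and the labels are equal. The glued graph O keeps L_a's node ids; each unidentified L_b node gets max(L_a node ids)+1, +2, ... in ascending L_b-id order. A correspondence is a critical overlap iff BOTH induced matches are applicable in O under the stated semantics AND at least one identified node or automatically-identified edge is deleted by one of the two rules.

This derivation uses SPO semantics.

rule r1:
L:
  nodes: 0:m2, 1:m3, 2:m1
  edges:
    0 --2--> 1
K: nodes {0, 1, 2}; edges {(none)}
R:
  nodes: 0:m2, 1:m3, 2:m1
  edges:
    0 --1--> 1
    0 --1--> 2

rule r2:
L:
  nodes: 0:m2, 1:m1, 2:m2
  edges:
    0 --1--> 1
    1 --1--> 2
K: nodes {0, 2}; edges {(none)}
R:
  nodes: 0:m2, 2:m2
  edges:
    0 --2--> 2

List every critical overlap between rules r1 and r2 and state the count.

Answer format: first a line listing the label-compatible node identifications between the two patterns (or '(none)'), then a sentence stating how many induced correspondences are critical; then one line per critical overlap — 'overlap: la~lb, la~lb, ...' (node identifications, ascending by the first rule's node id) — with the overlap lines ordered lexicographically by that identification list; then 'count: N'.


label-compatible node identifications between L(r1) and L(r2): 0~0, 0~2, 2~1
3 of the induced correspondences are critical overlaps of r1 and r2.
overlap: 0~0, 2~1
overlap: 0~2, 2~1
overlap: 2~1
count: 3


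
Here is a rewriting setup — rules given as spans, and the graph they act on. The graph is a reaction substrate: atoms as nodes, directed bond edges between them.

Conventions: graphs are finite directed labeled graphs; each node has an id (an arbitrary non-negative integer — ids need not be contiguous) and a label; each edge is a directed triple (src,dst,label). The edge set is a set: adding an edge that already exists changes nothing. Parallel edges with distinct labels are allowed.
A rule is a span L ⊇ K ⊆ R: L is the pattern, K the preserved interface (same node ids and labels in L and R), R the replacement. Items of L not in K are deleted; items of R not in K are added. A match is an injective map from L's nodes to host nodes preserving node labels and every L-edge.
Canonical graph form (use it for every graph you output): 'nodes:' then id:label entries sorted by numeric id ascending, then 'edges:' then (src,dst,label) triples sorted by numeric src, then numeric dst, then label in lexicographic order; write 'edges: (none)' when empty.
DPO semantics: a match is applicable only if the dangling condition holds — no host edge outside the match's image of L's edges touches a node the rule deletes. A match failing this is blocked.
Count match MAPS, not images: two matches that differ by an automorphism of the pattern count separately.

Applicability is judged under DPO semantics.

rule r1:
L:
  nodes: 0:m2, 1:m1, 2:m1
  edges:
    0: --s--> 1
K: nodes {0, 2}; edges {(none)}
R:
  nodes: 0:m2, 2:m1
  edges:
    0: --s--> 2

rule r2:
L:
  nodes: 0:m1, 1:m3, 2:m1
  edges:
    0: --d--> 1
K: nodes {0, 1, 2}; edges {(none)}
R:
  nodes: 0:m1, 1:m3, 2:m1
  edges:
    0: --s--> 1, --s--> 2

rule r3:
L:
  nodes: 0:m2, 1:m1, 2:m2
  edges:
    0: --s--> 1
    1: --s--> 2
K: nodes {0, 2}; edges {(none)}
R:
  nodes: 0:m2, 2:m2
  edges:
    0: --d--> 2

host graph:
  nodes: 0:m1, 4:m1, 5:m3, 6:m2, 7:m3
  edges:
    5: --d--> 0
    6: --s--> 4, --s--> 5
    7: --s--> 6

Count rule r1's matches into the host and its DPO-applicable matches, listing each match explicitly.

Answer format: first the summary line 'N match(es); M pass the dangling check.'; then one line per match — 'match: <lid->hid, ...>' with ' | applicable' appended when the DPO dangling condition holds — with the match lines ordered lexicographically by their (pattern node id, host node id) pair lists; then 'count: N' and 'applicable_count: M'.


1 match(es); 1 pass the dangling check.
match: 0->6, 1->4, 2->0 | applicable
count: 1
applicable_count: 1


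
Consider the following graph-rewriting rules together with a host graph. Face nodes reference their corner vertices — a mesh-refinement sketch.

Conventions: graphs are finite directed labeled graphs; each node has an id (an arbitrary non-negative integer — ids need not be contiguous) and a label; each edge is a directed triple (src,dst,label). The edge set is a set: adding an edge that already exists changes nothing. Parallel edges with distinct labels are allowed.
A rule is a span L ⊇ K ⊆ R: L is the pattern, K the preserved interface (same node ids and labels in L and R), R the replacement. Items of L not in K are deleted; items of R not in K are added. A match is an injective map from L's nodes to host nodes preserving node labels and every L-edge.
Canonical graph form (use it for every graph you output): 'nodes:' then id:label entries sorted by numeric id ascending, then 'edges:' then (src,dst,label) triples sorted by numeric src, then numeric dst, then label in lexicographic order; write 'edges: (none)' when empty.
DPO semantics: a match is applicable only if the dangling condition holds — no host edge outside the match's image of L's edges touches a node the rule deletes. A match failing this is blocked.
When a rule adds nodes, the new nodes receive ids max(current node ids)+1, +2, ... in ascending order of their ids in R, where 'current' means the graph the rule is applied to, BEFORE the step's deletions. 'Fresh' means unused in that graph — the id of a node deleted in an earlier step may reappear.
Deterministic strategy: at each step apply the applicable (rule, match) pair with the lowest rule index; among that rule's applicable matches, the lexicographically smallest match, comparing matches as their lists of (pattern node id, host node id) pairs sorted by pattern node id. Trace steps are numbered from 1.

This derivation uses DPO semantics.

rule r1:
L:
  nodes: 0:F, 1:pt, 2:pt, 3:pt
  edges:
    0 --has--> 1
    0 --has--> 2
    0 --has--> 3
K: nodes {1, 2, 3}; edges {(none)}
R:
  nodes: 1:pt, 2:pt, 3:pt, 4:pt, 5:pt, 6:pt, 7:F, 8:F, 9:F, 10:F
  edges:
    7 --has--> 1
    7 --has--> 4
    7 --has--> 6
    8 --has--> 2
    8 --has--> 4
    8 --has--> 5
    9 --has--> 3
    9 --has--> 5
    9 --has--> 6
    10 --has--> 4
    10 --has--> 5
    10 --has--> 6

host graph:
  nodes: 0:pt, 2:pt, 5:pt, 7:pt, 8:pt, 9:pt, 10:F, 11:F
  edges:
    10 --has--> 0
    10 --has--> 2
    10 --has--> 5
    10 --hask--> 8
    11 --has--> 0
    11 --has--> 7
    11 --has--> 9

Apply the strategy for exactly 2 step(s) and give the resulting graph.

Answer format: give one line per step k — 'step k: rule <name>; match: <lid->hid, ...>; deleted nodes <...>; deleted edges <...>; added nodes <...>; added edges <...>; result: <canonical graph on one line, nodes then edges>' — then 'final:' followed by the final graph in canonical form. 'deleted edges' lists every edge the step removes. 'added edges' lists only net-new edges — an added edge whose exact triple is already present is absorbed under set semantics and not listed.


step 1: rule r1; match: 0->11, 1->0, 2->7, 3->9; deleted nodes 11; deleted edges (11,0,has); (11,7,has); (11,9,has); added nodes 12, 13, 14, 15, 16, 17, 18; added edges (15,0,has); (15,12,has); (15,14,has); (16,7,has); (16,12,has); (16,13,has); (17,9,has); (17,13,has); (17,14,has); (18,12,has); (18,13,has); (18,14,has); result: nodes: 0:pt, 2:pt, 5:pt, 7:pt, 8:pt, 9:pt, 10:F, 12:pt, 13:pt, 14:pt, 15:F, 16:F, 17:F, 18:F edges: (10,0,has); (10,2,has); (10,5,has); (10,8,hask); (15,0,has); (15,12,has); (15,14,has); (16,7,has); (16,12,has); (16,13,has); (17,9,has); (17,13,has); (17,14,has); (18,12,has); (18,13,has); (18,14,has)
step 2: rule r1; match: 0->15, 1->0, 2->12, 3->14; deleted nodes 15; deleted edges (15,0,has); (15,12,has); (15,14,has); added nodes 19, 20, 21, 22, 23, 24, 25; added edges (22,0,has); (22,19,has); (22,21,has); (23,12,has); (23,19,has); (23,20,has); (24,14,has); (24,20,has); (24,21,has); (25,19,has); (25,20,has); (25,21,has); result: nodes: 0:pt, 2:pt, 5:pt, 7:pt, 8:pt, 9:pt, 10:F, 12:pt, 13:pt, 14:pt, 16:F, 17:F, 18:F, 19:pt, 20:pt, 21:pt, 22:F, 23:F, 24:F, 25:F edges: (10,0,has); (10,2,has); (10,5,has); (10,8,hask); (16,7,has); (16,12,has); (16,13,has); (17,9,has); (17,13,has); (17,14,has); (18,12,has); (18,13,has); (18,14,has); (22,0,has); (22,19,has); (22,21,has); (23,12,has); (23,19,has); (23,20,has); (24,14,has); (24,20,has); (24,21,has); (25,19,has); (25,20,has); (25,21,has)
final:
nodes: 0:pt, 2:pt, 5:pt, 7:pt, 8:pt, 9:pt, 10:F, 12:pt, 13:pt, 14:pt, 16:F, 17:F, 18:F, 19:pt, 20:pt, 21:pt, 22:F, 23:F, 24:F, 25:F
edges: (10,0,has); (10,2,has); (10,5,has); (10,8,hask); (16,7,has); (16,12,has); (16,13,has); (17,9,has); (17,13,has); (17,14,has); (18,12,has); (18,13,has); (18,14,has); (22,0,has); (22,19,has); (22,21,has); (23,12,has); (23,19,has); (23,20,has); (24,14,has); (24,20,has); (24,21,has); (25,19,has); (25,20,has); (25,21,has)


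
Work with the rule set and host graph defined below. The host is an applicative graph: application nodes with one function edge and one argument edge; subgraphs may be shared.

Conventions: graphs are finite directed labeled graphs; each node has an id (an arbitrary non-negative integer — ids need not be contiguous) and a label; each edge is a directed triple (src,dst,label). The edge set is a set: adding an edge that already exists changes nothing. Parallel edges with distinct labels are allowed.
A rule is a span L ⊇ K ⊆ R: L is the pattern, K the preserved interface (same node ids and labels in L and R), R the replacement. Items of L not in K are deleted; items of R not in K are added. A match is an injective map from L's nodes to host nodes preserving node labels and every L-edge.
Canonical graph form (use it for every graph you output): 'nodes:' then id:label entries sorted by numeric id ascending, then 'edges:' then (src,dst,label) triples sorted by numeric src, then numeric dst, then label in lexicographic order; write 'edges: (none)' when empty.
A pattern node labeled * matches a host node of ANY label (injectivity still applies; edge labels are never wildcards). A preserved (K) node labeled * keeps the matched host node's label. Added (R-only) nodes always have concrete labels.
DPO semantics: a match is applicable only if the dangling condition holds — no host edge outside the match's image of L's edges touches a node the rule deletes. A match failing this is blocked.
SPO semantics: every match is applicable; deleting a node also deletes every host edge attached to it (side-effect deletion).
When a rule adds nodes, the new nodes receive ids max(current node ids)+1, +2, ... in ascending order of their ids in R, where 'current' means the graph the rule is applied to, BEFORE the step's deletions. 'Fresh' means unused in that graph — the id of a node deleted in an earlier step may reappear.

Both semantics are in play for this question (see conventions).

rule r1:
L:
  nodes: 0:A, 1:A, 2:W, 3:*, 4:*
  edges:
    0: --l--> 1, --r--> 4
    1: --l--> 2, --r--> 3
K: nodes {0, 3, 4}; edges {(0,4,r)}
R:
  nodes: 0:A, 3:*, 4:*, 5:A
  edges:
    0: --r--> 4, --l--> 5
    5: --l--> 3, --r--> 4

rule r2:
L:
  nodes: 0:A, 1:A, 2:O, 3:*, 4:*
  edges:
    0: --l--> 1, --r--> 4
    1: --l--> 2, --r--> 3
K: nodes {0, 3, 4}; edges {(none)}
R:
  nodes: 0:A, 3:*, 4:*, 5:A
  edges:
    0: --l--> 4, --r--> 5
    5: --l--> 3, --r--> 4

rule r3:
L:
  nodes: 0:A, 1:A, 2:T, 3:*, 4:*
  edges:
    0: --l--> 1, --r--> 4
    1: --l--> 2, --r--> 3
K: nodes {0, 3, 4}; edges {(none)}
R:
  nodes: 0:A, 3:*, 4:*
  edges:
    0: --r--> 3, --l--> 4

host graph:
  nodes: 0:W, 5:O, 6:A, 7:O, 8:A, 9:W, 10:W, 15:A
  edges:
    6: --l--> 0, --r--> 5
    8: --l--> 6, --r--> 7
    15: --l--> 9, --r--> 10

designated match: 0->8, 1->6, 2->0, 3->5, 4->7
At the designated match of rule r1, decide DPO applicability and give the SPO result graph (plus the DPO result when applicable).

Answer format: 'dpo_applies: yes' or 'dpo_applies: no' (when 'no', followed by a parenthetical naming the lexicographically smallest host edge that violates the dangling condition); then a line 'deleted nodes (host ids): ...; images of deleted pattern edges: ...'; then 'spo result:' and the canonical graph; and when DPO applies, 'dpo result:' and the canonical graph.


dpo_applies: yes
deleted nodes (host ids): 0, 6; images of deleted pattern edges: (6,0,l); (6,5,r); (8,6,l)
spo result:
nodes: 5:O, 7:O, 8:A, 9:W, 10:W, 15:A, 16:A
edges: (8,7,r); (8,16,l); (15,9,l); (15,10,r); (16,5,l); (16,7,r)
dpo result:
nodes: 5:O, 7:O, 8:A, 9:W, 10:W, 15:A, 16:A
edges: (8,7,r); (8,16,l); (15,9,l); (15,10,r); (16,5,l); (16,7,r)


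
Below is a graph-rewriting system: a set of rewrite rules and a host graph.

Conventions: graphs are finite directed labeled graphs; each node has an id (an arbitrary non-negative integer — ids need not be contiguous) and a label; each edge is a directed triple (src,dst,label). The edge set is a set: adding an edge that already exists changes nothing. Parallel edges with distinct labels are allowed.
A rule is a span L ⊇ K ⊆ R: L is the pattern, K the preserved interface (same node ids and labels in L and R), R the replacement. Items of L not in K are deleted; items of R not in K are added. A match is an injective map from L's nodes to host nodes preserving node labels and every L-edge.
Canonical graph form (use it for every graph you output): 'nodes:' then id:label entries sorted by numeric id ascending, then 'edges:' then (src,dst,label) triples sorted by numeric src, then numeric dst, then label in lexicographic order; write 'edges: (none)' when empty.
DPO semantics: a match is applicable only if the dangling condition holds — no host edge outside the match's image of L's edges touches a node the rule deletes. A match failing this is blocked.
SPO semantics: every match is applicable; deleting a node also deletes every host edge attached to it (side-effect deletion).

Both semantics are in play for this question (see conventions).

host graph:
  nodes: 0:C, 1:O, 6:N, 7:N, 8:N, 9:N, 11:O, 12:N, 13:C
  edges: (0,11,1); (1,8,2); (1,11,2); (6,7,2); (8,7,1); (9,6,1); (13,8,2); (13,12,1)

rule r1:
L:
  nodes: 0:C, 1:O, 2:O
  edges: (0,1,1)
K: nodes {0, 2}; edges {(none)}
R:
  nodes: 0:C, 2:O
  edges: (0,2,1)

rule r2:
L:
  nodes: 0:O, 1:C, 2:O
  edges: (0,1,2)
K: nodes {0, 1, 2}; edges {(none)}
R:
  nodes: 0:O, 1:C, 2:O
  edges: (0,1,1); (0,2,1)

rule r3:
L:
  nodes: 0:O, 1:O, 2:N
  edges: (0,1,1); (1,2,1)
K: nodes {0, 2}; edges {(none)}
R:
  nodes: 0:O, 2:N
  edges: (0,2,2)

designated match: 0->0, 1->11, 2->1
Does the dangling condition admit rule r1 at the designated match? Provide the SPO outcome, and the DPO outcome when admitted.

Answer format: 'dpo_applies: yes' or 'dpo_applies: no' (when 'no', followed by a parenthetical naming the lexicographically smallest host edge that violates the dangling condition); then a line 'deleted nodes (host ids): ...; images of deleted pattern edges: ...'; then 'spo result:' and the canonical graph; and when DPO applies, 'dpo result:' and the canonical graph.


dpo_applies: no
(the rule deletes node 11, which keeps host edge (1,11,2) outside the match image — the dangling condition fails, DPO blocks; SPO proceeds and side-deletes such edges)
deleted nodes (host ids): 11; images of deleted pattern edges: (0,11,1)
spo result:
nodes: 0:C, 1:O, 6:N, 7:N, 8:N, 9:N, 12:N, 13:C
edges: (0,1,1); (1,8,2); (6,7,2); (8,7,1); (9,6,1); (13,8,2); (13,12,1)


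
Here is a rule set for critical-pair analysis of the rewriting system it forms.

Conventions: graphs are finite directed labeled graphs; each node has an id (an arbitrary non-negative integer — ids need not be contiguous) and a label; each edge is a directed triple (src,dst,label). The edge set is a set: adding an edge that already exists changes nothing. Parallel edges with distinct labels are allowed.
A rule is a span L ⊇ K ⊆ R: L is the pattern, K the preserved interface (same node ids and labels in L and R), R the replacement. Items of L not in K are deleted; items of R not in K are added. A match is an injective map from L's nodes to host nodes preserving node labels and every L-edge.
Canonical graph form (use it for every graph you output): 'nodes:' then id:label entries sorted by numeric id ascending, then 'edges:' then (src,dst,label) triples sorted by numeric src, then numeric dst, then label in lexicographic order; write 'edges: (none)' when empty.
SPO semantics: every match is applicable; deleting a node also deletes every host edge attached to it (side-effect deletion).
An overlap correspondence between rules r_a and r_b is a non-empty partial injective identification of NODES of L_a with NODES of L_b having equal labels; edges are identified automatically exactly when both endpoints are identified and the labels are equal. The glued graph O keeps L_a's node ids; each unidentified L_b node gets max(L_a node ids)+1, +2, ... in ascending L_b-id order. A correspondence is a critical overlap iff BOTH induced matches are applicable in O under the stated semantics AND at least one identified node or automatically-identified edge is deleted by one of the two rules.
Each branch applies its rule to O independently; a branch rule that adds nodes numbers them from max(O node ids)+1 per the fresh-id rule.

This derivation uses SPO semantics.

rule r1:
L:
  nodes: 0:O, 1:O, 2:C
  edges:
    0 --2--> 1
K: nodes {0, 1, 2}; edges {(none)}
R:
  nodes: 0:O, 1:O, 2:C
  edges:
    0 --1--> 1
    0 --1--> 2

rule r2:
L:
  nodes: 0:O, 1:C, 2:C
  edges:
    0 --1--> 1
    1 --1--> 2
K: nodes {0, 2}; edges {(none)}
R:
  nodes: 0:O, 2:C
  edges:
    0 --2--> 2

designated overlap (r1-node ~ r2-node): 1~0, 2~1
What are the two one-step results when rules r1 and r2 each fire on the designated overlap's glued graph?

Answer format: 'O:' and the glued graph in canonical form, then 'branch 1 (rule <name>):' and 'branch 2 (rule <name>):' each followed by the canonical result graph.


O:
nodes: 0:O, 1:O, 2:C, 3:C
edges: (0,1,2); (1,2,1); (2,3,1)
branch 1 (rule r1):
nodes: 0:O, 1:O, 2:C, 3:C
edges: (0,1,1); (0,2,1); (1,2,1); (2,3,1)
branch 2 (rule r2):
nodes: 0:O, 1:O, 3:C
edges: (0,1,2); (1,3,2)


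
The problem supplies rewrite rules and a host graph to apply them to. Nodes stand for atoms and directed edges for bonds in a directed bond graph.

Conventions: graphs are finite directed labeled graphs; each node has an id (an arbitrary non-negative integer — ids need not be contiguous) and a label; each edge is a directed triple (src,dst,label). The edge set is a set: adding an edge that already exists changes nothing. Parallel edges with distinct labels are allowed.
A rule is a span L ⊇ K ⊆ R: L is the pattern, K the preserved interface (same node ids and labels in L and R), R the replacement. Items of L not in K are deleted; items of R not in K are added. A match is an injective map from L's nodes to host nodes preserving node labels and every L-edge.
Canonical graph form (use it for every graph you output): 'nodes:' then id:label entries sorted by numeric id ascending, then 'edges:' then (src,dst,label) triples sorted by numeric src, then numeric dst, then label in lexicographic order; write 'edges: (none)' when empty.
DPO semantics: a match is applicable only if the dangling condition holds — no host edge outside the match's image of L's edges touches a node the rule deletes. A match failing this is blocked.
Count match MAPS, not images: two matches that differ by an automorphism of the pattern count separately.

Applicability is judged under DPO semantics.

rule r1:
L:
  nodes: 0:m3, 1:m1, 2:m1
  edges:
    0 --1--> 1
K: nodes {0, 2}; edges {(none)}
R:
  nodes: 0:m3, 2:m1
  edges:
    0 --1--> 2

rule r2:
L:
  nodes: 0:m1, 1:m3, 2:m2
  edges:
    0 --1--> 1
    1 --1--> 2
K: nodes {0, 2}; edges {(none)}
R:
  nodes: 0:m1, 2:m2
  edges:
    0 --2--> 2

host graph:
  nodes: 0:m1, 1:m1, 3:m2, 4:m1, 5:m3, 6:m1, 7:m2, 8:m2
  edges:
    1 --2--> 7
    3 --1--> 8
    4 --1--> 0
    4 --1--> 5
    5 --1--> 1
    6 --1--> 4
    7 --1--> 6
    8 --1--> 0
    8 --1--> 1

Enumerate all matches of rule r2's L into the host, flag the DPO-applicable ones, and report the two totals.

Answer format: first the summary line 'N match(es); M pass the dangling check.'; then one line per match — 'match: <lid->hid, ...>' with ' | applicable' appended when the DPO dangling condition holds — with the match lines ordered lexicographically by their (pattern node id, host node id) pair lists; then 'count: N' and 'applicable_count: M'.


0 match(es); 0 pass the dangling check.
count: 0
applicable_count: 0


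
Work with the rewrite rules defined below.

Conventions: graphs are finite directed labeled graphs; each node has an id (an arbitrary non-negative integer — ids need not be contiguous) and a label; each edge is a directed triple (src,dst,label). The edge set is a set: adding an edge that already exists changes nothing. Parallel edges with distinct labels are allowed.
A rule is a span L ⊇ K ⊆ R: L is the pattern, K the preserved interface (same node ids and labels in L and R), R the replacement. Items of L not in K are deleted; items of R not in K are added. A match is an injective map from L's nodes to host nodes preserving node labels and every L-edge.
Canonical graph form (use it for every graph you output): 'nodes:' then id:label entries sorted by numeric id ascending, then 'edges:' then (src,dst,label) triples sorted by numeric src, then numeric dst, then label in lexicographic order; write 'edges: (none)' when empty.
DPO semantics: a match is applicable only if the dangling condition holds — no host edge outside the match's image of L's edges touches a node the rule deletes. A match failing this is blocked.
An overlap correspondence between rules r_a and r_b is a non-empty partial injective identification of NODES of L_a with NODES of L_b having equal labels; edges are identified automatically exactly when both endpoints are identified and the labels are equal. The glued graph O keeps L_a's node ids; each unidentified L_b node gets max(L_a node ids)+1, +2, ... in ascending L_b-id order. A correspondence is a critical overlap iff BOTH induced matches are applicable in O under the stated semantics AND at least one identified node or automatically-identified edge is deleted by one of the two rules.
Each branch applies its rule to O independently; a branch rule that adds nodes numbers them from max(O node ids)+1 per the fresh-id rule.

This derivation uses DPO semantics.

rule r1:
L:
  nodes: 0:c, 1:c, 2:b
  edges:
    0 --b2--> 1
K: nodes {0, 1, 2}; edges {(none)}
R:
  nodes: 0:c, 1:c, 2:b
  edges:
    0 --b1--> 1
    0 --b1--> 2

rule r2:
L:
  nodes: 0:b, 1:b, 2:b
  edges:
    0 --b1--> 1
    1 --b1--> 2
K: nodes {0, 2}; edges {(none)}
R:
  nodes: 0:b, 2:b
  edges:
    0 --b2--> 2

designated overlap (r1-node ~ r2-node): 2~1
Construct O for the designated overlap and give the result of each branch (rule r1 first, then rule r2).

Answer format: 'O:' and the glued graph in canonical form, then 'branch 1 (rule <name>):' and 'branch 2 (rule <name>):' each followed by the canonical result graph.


O:
nodes: 0:c, 1:c, 2:b, 3:b, 4:b
edges: (0,1,b2); (2,4,b1); (3,2,b1)
branch 1 (rule r1):
nodes: 0:c, 1:c, 2:b, 3:b, 4:b
edges: (0,1,b1); (0,2,b1); (2,4,b1); (3,2,b1)
branch 2 (rule r2):
nodes: 0:c, 1:c, 3:b, 4:b
edges: (0,1,b2); (3,4,b2)


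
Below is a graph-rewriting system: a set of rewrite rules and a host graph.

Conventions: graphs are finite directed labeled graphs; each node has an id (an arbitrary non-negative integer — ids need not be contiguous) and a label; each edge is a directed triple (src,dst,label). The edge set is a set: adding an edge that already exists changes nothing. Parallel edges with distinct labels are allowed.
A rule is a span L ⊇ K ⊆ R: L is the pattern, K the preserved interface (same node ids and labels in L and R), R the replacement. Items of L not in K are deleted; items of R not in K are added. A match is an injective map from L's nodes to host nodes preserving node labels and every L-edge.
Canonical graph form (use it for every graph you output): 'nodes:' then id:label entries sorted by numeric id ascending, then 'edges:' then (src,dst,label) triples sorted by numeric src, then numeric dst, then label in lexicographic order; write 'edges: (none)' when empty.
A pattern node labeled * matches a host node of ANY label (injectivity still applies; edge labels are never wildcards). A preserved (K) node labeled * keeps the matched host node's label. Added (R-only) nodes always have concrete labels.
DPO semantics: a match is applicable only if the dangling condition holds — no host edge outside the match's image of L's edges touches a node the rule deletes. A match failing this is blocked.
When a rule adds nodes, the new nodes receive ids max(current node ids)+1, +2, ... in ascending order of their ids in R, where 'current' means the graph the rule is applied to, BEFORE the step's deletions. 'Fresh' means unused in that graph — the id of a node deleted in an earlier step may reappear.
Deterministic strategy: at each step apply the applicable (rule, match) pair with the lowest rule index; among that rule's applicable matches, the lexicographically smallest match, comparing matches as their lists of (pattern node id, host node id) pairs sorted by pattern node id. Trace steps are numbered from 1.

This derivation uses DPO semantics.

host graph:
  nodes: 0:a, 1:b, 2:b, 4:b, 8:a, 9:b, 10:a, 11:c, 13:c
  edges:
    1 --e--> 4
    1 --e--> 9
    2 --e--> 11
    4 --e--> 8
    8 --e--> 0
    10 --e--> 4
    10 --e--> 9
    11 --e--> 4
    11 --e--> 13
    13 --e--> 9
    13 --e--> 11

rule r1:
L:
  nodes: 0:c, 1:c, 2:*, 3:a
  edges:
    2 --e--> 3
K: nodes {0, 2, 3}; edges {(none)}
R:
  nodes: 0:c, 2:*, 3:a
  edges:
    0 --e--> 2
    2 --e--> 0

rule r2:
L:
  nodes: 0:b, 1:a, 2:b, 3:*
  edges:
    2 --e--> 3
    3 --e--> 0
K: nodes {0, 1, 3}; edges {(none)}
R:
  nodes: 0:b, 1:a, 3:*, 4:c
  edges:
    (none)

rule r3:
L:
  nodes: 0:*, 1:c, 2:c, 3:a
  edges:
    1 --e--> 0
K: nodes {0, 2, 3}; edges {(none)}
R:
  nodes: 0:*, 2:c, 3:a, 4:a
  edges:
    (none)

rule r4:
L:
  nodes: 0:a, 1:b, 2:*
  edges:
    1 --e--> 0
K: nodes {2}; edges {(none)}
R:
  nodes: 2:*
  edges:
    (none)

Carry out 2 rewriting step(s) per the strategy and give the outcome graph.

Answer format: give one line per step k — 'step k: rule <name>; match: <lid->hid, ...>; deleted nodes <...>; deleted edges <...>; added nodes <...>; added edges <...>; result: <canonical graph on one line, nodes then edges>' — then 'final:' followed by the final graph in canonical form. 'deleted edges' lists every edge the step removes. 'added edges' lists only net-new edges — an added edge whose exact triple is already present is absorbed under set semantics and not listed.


step 1: rule r2; match: 0->4, 1->0, 2->2, 3->11; deleted nodes 2; deleted edges (2,11,e); (11,4,e); added nodes 14; added edges (none); result: nodes: 0:a, 1:b, 4:b, 8:a, 9:b, 10:a, 11:c, 13:c, 14:c edges: (1,4,e); (1,9,e); (4,8,e); (8,0,e); (10,4,e); (10,9,e); (11,13,e); (13,9,e); (13,11,e)
step 2: rule r1; match: 0->11, 1->14, 2->4, 3->8; deleted nodes 14; deleted edges (4,8,e); added nodes (none); added edges (4,11,e); (11,4,e); result: nodes: 0:a, 1:b, 4:b, 8:a, 9:b, 10:a, 11:c, 13:c edges: (1,4,e); (1,9,e); (4,11,e); (8,0,e); (10,4,e); (10,9,e); (11,4,e); (11,13,e); (13,9,e); (13,11,e)
final:
nodes: 0:a, 1:b, 4:b, 8:a, 9:b, 10:a, 11:c, 13:c
edges: (1,4,e); (1,9,e); (4,11,e); (8,0,e); (10,4,e); (10,9,e); (11,4,e); (11,13,e); (13,9,e); (13,11,e)


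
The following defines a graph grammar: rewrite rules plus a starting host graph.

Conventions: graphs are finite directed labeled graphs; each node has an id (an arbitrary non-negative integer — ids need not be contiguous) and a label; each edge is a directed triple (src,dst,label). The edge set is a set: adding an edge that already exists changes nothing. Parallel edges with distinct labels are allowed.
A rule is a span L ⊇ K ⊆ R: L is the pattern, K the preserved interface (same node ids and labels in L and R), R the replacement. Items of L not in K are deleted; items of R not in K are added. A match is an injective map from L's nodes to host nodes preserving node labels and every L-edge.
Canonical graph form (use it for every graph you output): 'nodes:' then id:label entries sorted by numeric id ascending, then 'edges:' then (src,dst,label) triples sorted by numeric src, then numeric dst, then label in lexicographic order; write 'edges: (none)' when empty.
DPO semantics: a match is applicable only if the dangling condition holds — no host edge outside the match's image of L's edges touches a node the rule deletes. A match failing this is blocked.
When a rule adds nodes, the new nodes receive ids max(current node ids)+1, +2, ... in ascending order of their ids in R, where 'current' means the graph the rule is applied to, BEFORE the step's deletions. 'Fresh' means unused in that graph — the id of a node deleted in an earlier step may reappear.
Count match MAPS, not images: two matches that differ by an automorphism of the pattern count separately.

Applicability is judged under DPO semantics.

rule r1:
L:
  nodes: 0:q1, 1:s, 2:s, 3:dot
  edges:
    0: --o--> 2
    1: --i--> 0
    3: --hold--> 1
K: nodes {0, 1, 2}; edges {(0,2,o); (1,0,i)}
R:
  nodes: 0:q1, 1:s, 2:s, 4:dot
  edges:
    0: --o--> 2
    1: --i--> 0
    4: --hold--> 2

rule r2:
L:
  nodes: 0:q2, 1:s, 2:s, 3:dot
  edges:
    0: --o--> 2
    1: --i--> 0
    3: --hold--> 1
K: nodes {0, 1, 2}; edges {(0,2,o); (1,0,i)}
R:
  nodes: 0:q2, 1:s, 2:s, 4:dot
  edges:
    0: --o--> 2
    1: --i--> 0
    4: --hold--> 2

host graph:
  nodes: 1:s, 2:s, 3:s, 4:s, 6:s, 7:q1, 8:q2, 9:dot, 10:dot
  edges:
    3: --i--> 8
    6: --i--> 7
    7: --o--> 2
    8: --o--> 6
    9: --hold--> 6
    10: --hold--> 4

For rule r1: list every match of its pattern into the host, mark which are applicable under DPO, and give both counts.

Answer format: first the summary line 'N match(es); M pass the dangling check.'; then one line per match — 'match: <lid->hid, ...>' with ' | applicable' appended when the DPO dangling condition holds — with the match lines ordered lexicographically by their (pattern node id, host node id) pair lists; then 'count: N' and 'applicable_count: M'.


1 match(es); 1 pass the dangling check.
match: 0->7, 1->6, 2->2, 3->9 | applicable
count: 1
applicable_count: 1


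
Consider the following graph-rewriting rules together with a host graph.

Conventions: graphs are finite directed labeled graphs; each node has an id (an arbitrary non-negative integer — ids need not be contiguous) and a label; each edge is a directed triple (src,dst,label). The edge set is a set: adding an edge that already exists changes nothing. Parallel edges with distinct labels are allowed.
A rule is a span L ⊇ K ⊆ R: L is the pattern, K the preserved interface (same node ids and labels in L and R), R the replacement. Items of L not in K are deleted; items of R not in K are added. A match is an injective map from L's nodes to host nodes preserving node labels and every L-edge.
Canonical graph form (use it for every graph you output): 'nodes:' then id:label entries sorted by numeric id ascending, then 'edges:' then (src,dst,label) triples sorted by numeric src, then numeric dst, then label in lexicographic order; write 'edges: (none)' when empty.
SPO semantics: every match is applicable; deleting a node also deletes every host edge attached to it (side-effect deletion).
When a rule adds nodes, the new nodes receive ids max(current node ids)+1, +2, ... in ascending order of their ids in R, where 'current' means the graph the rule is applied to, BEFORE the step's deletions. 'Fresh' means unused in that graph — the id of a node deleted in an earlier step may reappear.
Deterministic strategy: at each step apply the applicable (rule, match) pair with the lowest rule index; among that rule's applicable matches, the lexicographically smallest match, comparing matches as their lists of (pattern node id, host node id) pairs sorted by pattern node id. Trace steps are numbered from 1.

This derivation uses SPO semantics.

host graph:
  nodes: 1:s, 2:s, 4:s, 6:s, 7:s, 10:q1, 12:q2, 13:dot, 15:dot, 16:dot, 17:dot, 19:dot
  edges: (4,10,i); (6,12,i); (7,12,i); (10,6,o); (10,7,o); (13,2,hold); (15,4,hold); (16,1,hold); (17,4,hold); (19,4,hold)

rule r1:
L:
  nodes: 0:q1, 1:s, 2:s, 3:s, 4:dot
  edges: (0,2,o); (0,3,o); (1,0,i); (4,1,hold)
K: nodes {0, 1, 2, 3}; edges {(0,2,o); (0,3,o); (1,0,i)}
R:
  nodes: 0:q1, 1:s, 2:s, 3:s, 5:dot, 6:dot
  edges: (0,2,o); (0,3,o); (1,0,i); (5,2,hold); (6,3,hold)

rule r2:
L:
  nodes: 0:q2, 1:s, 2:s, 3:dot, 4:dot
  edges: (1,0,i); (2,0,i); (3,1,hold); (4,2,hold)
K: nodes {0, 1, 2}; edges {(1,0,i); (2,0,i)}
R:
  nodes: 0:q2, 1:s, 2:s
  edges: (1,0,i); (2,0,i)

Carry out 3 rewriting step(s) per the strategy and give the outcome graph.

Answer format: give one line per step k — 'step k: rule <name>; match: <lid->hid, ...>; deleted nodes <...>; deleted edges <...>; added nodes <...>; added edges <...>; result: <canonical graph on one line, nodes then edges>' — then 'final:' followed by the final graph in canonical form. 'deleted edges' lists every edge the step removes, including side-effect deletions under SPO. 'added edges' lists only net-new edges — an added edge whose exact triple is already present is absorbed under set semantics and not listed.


step 1: rule r1; match: 0->10, 1->4, 2->6, 3->7, 4->15; deleted nodes 15; deleted edges (15,4,hold); added nodes 20, 21; added edges (20,6,hold); (21,7,hold); result: nodes: 1:s, 2:s, 4:s, 6:s, 7:s, 10:q1, 12:q2, 13:dot, 16:dot, 17:dot, 19:dot, 20:dot, 21:dot edges: (4,10,i); (6,12,i); (7,12,i); (10,6,o); (10,7,o); (13,2,hold); (16,1,hold); (17,4,hold); (19,4,hold); (20,6,hold); (21,7,hold)
step 2: rule r1; match: 0->10, 1->4, 2->6, 3->7, 4->17; deleted nodes 17; deleted edges (17,4,hold); added nodes 22, 23; added edges (22,6,hold); (23,7,hold); result: nodes: 1:s, 2:s, 4:s, 6:s, 7:s, 10:q1, 12:q2, 13:dot, 16:dot, 19:dot, 20:dot, 21:dot, 22:dot, 23:dot edges: (4,10,i); (6,12,i); (7,12,i); (10,6,o); (10,7,o); (13,2,hold); (16,1,hold); (19,4,hold); (20,6,hold); (21,7,hold); (22,6,hold); (23,7,hold)
step 3: rule r1; match: 0->10, 1->4, 2->6, 3->7, 4->19; deleted nodes 19; deleted edges (19,4,hold); added nodes 24, 25; added edges (24,6,hold); (25,7,hold); result: nodes: 1:s, 2:s, 4:s, 6:s, 7:s, 10:q1, 12:q2, 13:dot, 16:dot, 20:dot, 21:dot, 22:dot, 23:dot, 24:dot, 25:dot edges: (4,10,i); (6,12,i); (7,12,i); (10,6,o); (10,7,o); (13,2,hold); (16,1,hold); (20,6,hold); (21,7,hold); (22,6,hold); (23,7,hold); (24,6,hold); (25,7,hold)
final:
nodes: 1:s, 2:s, 4:s, 6:s, 7:s, 10:q1, 12:q2, 13:dot, 16:dot, 20:dot, 21:dot, 22:dot, 23:dot, 24:dot, 25:dot
edges: (4,10,i); (6,12,i); (7,12,i); (10,6,o); (10,7,o); (13,2,hold); (16,1,hold); (20,6,hold); (21,7,hold); (22,6,hold); (23,7,hold); (24,6,hold); (25,7,hold)
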